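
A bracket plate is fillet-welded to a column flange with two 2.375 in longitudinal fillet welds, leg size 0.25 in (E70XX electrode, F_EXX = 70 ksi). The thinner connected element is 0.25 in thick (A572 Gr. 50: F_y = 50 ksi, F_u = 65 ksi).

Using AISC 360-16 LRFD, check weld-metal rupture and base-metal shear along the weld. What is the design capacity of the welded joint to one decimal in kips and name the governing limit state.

Weld metal: throat = 0.707×0.25 = 0.17675 in, L = 2×2.375 = 4.75 in. φR_n = 0.75 × 0.6 × 70 × 0.17675 × 4.75 = 26.4 kips.
Base metal shear (0.25 in plate): yield φR_n = 1.0×0.6×50×0.25×4.75 = 35.6 kips; rupture φR_n = 0.75×0.6×65×0.25×4.75 = 34.7 kips; take 34.7 kips (rupture).
Governing: min(26.4, 34.7) = 26.4 kips → weld metal.

26.4 kips (weld metal governs)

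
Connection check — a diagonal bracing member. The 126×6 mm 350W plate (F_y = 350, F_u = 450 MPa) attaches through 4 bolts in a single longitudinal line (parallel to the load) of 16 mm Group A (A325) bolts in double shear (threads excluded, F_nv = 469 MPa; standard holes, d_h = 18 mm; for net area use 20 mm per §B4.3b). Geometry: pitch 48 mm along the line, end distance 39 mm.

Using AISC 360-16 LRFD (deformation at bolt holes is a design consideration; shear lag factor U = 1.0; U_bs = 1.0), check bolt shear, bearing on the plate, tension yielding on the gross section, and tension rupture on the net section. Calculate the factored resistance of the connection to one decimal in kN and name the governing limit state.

214.7 kN (net-section rupture governs)

Bolt shear: A_b = π(16)²/4 = 201.06 mm². φR_n = 0.75 × 469 × 201.06 × 4 × 2 = 565.8 kN.
Bearing (6 mm plate, F_u = 450 MPa): end bolts L_c = 39 − 18/2 = 30, R_n = min(1.2×30×6×450, 2.4×16×6×450) = 97.2 kN/bolt; interior L_c = 48 − 18 = 30, R_n = 97.2 kN/bolt. φR_n = 0.75 × (1×97.2 + 3×97.2) = 291.6 kN.
Tension yield (gross): A_g = 126×6 = 756 mm². φR_n = 0.90 × 350 × 756 = 238.1 kN.
Tension rupture (net): A_n = (126 − 1×20)×6 = 636 mm² (U = 1.0, A_e = A_n). φR_n = 0.75 × 450 × 636 = 214.7 kN.
Governing: min(565.8, 291.6, 238.1, 214.7) = 214.7 kN → net-section rupture.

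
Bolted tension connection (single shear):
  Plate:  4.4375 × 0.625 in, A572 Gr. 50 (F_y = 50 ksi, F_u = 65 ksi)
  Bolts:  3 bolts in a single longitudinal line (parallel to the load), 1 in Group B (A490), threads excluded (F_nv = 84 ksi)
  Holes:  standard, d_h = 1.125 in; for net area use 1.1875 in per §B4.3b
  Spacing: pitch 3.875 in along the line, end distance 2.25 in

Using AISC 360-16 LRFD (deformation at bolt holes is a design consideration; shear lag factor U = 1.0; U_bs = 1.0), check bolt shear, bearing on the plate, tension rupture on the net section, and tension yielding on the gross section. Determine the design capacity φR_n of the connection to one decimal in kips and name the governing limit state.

99.0 kips (net-section rupture governs)

Bolt shear: A_b = π(1)²/4 = 0.7854 in². φR_n = 0.75 × 84 × 0.7854 × 3 × 1 = 148.4 kips.
Bearing (0.625 in plate, F_u = 65 ksi): end bolts L_c = 2.25 − 1.125/2 = 1.6875, R_n = min(1.2×1.6875×0.625×65, 2.4×1×0.625×65) = 82.266 kips/bolt; interior L_c = 3.875 − 1.125 = 2.75, R_n = 97.5 kips/bolt. φR_n = 0.75 × (1×82.266 + 2×97.5) = 207.9 kips.
Tension rupture (net): A_n = (4.4375 − 1×1.1875)×0.625 = 2.0313 in² (U = 1.0, A_e = A_n). φR_n = 0.75 × 65 × 2.0313 = 99.0 kips.
Tension yield (gross): A_g = 4.4375×0.625 = 2.7734 in². φR_n = 0.90 × 50 × 2.7734 = 124.8 kips.
Governing: min(148.4, 207.9, 99.0, 124.8) = 99.0 kips → net-section rupture.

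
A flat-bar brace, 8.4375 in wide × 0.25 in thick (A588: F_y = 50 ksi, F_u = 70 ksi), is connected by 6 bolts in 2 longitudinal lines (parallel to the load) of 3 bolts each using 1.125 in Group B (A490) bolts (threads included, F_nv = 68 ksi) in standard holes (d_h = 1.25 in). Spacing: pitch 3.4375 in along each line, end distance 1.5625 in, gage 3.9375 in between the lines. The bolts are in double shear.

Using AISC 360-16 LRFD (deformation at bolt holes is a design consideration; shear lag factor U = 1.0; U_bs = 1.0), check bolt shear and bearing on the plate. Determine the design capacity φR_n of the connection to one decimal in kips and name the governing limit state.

167.3 kips (bearing governs)

Bolt shear: A_b = π(1.125)²/4 = 0.99402 in². φR_n = 0.75 × 68 × 0.99402 × 6 × 2 = 608.3 kips.
Bearing (0.25 in plate, F_u = 70 ksi): end bolts L_c = 1.5625 − 1.25/2 = 0.9375, R_n = min(1.2×0.9375×0.25×70, 2.4×1.125×0.25×70) = 19.688 kips/bolt; interior L_c = 3.4375 − 1.25 = 2.1875, R_n = 45.938 kips/bolt. φR_n = 0.75 × (2×19.688 + 4×45.938) = 167.3 kips.
Governing: min(608.3, 167.3) = 167.3 kips → bearing.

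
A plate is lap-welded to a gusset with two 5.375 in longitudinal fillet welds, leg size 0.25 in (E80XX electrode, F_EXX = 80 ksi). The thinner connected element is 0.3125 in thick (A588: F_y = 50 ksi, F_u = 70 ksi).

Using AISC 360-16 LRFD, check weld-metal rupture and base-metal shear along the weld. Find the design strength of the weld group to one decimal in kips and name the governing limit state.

68.4 kips (weld metal governs)

Weld metal: throat = 0.707×0.25 = 0.17675 in, L = 2×5.375 = 10.75 in. φR_n = 0.75 × 0.6 × 80 × 0.17675 × 10.75 = 68.4 kips.
Base metal shear (0.3125 in plate): yield φR_n = 1.0×0.6×50×0.3125×10.75 = 100.8 kips; rupture φR_n = 0.75×0.6×70×0.3125×10.75 = 105.8 kips; take 100.8 kips (yield).
Governing: min(68.4, 100.8) = 68.4 kips → weld metal.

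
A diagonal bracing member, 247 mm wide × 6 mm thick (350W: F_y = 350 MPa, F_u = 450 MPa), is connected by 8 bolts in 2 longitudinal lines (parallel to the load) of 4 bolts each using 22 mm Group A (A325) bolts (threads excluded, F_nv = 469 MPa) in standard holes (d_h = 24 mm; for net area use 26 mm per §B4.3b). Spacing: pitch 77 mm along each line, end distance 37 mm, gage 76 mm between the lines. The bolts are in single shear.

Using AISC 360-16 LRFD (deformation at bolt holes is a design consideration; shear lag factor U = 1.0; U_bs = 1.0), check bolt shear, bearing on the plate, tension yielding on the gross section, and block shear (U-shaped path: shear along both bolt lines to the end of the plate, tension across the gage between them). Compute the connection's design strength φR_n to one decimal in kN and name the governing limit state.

466.8 kN (gross-section yield governs)

Bolt shear: A_b = π(22)²/4 = 380.13 mm². φR_n = 0.75 × 469 × 380.13 × 8 × 1 = 1069.7 kN.
Bearing (6 mm plate, F_u = 450 MPa): end bolts L_c = 37 − 24/2 = 25, R_n = min(1.2×25×6×450, 2.4×22×6×450) = 81 kN/bolt; interior L_c = 77 − 24 = 53, R_n = 142.56 kN/bolt. φR_n = 0.75 × (2×81 + 6×142.56) = 763.0 kN.
Tension yield (gross): A_g = 247×6 = 1482 mm². φR_n = 0.90 × 350 × 1482 = 466.8 kN.
Block shear: shear path 2×[37+3×77] = 2×268 mm, A_gv = 3216, A_nv = 2×(268 − 3.5×26)×6 = 2124 mm²; tension across gage: (76 − 1×26)×6 = 300 mm². R_n = min(0.6×450×2124, 0.6×350×3216) + 1.0×450×300 = min(573.48, 675.36) + 135 = 708.48 kN. φR_n = 0.75 × 708.48 = 531.4 kN.
Governing: min(1069.7, 763.0, 466.8, 531.4) = 466.8 kN → gross-section yield.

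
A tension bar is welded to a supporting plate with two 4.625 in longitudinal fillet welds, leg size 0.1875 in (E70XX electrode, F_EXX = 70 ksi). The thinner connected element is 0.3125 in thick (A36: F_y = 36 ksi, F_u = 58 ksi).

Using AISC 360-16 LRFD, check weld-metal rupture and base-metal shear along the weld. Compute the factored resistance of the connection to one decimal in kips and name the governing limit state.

Weld metal: throat = 0.707×0.1875 = 0.13256 in, L = 2×4.625 = 9.25 in. φR_n = 0.75 × 0.6 × 70 × 0.13256 × 9.25 = 38.6 kips.
Base metal shear (0.3125 in plate): yield φR_n = 1.0×0.6×36×0.3125×9.25 = 62.4 kips; rupture φR_n = 0.75×0.6×58×0.3125×9.25 = 75.4 kips; take 62.4 kips (yield).
Governing: min(38.6, 62.4) = 38.6 kips → weld metal.

38.6 kips (weld metal governs)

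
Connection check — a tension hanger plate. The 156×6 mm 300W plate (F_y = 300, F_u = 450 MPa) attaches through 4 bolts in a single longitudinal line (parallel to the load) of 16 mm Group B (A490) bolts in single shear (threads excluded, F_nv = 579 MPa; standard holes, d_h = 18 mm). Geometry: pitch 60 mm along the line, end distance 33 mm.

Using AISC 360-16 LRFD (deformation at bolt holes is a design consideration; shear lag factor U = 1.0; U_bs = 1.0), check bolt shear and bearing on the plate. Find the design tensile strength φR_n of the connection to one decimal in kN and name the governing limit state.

291.6 kN (bearing governs)

Bolt shear: A_b = π(16)²/4 = 201.06 mm². φR_n = 0.75 × 579 × 201.06 × 4 × 1 = 349.2 kN.
Bearing (6 mm plate, F_u = 450 MPa): end bolts L_c = 33 − 18/2 = 24, R_n = min(1.2×24×6×450, 2.4×16×6×450) = 77.76 kN/bolt; interior L_c = 60 − 18 = 42, R_n = 103.68 kN/bolt. φR_n = 0.75 × (1×77.76 + 3×103.68) = 291.6 kN.
Governing: min(349.2, 291.6) = 291.6 kN → bearing.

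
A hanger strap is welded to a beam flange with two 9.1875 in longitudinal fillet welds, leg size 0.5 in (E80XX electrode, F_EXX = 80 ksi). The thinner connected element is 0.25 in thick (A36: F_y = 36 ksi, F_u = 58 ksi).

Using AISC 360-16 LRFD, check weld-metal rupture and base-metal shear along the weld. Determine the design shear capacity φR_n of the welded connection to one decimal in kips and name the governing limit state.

99.2 kips (base-metal shear governs)

Weld metal: throat = 0.707×0.5 = 0.3535 in, L = 2×9.1875 = 18.375 in. φR_n = 0.75 × 0.6 × 80 × 0.3535 × 18.375 = 233.8 kips.
Base metal shear (0.25 in plate): yield φR_n = 1.0×0.6×36×0.25×18.375 = 99.2 kips; rupture φR_n = 0.75×0.6×58×0.25×18.375 = 119.9 kips; take 99.2 kips (yield).
Governing: min(233.8, 99.2) = 99.2 kips → base-metal shear.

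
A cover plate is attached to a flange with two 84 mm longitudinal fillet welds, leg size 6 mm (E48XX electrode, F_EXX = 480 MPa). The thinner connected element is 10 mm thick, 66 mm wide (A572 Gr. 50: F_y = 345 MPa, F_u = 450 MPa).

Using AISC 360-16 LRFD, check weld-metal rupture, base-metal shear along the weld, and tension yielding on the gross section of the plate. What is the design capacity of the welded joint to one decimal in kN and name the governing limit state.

153.9 kN (weld metal governs)

Weld metal: throat = 0.707×6 = 4.242 mm, L = 2×84 = 168 mm. φR_n = 0.75 × 0.6 × 480 × 4.242 × 168 = 153.9 kN.
Base metal shear (10 mm plate): yield φR_n = 1.0×0.6×345×10×168 = 347.8 kN; rupture φR_n = 0.75×0.6×450×10×168 = 340.2 kN; take 340.2 kN (rupture).
Tension yield (gross): A_g = 66×10 = 660 mm². φR_n = 0.90 × 345 × 660 = 204.9 kN.
Governing: min(153.9, 340.2, 204.9) = 153.9 kN → weld metal.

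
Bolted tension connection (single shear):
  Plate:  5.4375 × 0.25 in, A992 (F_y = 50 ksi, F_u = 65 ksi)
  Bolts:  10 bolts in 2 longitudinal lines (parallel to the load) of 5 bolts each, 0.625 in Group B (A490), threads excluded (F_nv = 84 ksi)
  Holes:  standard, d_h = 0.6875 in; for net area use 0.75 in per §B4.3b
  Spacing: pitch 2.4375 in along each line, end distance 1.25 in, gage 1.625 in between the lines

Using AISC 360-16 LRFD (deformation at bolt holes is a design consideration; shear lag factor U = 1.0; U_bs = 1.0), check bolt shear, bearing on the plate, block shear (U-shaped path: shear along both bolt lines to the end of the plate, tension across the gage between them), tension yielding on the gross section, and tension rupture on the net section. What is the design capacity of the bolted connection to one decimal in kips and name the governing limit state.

Bolt shear: A_b = π(0.625)²/4 = 0.3068 in². φR_n = 0.75 × 84 × 0.3068 × 10 × 1 = 193.3 kips.
Bearing (0.25 in plate, F_u = 65 ksi): end bolts L_c = 1.25 − 0.6875/2 = 0.90625, R_n = min(1.2×0.90625×0.25×65, 2.4×0.625×0.25×65) = 17.672 kips/bolt; interior L_c = 2.4375 − 0.6875 = 1.75, R_n = 24.375 kips/bolt. φR_n = 0.75 × (2×17.672 + 8×24.375) = 172.8 kips.
Block shear: shear path 2×[1.25+4×2.4375] = 2×11 in, A_gv = 5.5, A_nv = 2×(11 − 4.5×0.75)×0.25 = 3.8125 in²; tension across gage: (1.625 − 1×0.75)×0.25 = 0.21875 in². R_n = min(0.6×65×3.8125, 0.6×50×5.5) + 1.0×65×0.21875 = min(148.69, 165) + 14.219 = 162.91 kips. φR_n = 0.75 × 162.91 = 122.2 kips.
Tension yield (gross): A_g = 5.4375×0.25 = 1.3594 in². φR_n = 0.90 × 50 × 1.3594 = 61.2 kips.
Tension rupture (net): A_n = (5.4375 − 2×0.75)×0.25 = 0.98438 in² (U = 1.0, A_e = A_n). φR_n = 0.75 × 65 × 0.98438 = 48.0 kips.
Governing: min(193.3, 172.8, 122.2, 61.2, 48.0) = 48.0 kips → net-section rupture.

48.0 kips (net-section rupture governs)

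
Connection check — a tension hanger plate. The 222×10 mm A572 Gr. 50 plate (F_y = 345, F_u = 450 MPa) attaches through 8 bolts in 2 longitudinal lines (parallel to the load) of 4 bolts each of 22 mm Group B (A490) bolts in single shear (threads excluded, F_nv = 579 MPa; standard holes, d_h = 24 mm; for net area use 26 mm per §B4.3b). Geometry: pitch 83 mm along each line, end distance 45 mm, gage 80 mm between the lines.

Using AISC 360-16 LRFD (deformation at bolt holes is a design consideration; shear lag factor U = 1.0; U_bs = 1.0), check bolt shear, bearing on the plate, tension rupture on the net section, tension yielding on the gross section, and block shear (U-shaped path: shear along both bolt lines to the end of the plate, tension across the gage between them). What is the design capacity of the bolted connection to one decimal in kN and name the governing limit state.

573.8 kN (net-section rupture governs)

Bolt shear: A_b = π(22)²/4 = 380.13 mm². φR_n = 0.75 × 579 × 380.13 × 8 × 1 = 1320.6 kN.
Bearing (10 mm plate, F_u = 450 MPa): end bolts L_c = 45 − 24/2 = 33, R_n = min(1.2×33×10×450, 2.4×22×10×450) = 178.2 kN/bolt; interior L_c = 83 − 24 = 59, R_n = 237.6 kN/bolt. φR_n = 0.75 × (2×178.2 + 6×237.6) = 1336.5 kN.
Tension rupture (net): A_n = (222 − 2×26)×10 = 1700 mm² (U = 1.0, A_e = A_n). φR_n = 0.75 × 450 × 1700 = 573.8 kN.
Tension yield (gross): A_g = 222×10 = 2220 mm². φR_n = 0.90 × 345 × 2220 = 689.3 kN.
Block shear: shear path 2×[45+3×83] = 2×294 mm, A_gv = 5880, A_nv = 2×(294 − 3.5×26)×10 = 4060 mm²; tension across gage: (80 − 1×26)×10 = 540 mm². R_n = min(0.6×450×4060, 0.6×345×5880) + 1.0×450×540 = min(1096.2, 1217.2) + 243 = 1339.2 kN. φR_n = 0.75 × 1339.2 = 1004.4 kN.
Governing: min(1320.6, 1336.5, 573.8, 689.3, 1004.4) = 573.8 kN → net-section rupture.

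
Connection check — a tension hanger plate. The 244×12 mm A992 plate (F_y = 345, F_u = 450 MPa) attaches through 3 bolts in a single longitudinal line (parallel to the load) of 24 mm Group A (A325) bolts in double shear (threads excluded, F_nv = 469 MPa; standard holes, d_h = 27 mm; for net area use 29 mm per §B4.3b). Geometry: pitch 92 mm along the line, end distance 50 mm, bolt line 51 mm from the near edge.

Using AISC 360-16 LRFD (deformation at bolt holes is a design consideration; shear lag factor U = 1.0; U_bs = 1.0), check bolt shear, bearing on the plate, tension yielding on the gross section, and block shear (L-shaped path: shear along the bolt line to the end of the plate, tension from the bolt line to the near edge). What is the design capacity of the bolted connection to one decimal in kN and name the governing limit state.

540.3 kN (block shear governs)

Bolt shear: A_b = π(24)²/4 = 452.39 mm². φR_n = 0.75 × 469 × 452.39 × 3 × 2 = 954.8 kN.
Bearing (12 mm plate, F_u = 450 MPa): end bolts L_c = 50 − 27/2 = 36.5, R_n = min(1.2×36.5×12×450, 2.4×24×12×450) = 236.52 kN/bolt; interior L_c = 92 − 27 = 65, R_n = 311.04 kN/bolt. φR_n = 0.75 × (1×236.52 + 2×311.04) = 644.0 kN.
Tension yield (gross): A_g = 244×12 = 2928 mm². φR_n = 0.90 × 345 × 2928 = 909.1 kN.
Block shear: shear path 1×[50+2×92] = 1×234 mm, A_gv = 2808, A_nv = 1×(234 − 2.5×29)×12 = 1938 mm²; tension to near edge: (51 − 0.5×29)×12 = 438 mm². R_n = min(0.6×450×1938, 0.6×345×2808) + 1.0×450×438 = min(523.26, 581.26) + 197.1 = 720.36 kN. φR_n = 0.75 × 720.36 = 540.3 kN.
Governing: min(954.8, 644.0, 909.1, 540.3) = 540.3 kN → block shear.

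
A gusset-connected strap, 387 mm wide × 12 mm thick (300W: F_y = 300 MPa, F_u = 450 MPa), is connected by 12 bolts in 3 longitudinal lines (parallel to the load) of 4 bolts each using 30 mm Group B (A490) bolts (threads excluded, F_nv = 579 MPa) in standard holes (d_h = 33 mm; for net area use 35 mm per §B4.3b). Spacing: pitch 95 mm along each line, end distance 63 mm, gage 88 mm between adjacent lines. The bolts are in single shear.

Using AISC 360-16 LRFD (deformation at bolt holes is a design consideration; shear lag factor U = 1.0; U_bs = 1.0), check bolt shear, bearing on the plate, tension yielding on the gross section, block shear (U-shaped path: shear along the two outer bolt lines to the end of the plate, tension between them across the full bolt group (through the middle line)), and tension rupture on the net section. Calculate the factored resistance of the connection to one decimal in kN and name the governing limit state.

Bolt shear: A_b = π(30)²/4 = 706.86 mm². φR_n = 0.75 × 579 × 706.86 × 12 × 1 = 3683.4 kN.
Bearing (12 mm plate, F_u = 450 MPa): end bolts L_c = 63 − 33/2 = 46.5, R_n = min(1.2×46.5×12×450, 2.4×30×12×450) = 301.32 kN/bolt; interior L_c = 95 − 33 = 62, R_n = 388.8 kN/bolt. φR_n = 0.75 × (3×301.32 + 9×388.8) = 3302.4 kN.
Tension yield (gross): A_g = 387×12 = 4644 mm². φR_n = 0.90 × 300 × 4644 = 1253.9 kN.
Block shear: shear path 2×[63+3×95] = 2×348 mm, A_gv = 8352, A_nv = 2×(348 − 3.5×35)×12 = 5412 mm²; tension across gage: (176 − 2×35)×12 = 1272 mm². R_n = min(0.6×450×5412, 0.6×300×8352) + 1.0×450×1272 = min(1461.2, 1503.4) + 572.4 = 2033.6 kN. φR_n = 0.75 × 2033.6 = 1525.2 kN.
Tension rupture (net): A_n = (387 − 3×35)×12 = 3384 mm² (U = 1.0, A_e = A_n). φR_n = 0.75 × 450 × 3384 = 1142.1 kN.
Governing: min(3683.4, 3302.4, 1253.9, 1525.2, 1142.1) = 1142.1 kN → net-section rupture.

1142.1 kN (net-section rupture governs)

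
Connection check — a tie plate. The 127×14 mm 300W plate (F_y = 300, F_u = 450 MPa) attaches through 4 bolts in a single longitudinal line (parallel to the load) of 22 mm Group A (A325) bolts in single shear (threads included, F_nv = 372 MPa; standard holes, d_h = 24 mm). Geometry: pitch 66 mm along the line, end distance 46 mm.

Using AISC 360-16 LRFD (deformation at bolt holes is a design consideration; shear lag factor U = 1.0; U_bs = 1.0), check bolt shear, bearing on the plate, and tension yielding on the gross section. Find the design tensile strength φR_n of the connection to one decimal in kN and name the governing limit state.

424.2 kN (bolt shear governs)

Bolt shear: A_b = π(22)²/4 = 380.13 mm². φR_n = 0.75 × 372 × 380.13 × 4 × 1 = 424.2 kN.
Bearing (14 mm plate, F_u = 450 MPa): end bolts L_c = 46 − 24/2 = 34, R_n = min(1.2×34×14×450, 2.4×22×14×450) = 257.04 kN/bolt; interior L_c = 66 − 24 = 42, R_n = 317.52 kN/bolt. φR_n = 0.75 × (1×257.04 + 3×317.52) = 907.2 kN.
Tension yield (gross): A_g = 127×14 = 1778 mm². φR_n = 0.90 × 300 × 1778 = 480.1 kN.
Governing: min(424.2, 907.2, 480.1) = 424.2 kN → bolt shear.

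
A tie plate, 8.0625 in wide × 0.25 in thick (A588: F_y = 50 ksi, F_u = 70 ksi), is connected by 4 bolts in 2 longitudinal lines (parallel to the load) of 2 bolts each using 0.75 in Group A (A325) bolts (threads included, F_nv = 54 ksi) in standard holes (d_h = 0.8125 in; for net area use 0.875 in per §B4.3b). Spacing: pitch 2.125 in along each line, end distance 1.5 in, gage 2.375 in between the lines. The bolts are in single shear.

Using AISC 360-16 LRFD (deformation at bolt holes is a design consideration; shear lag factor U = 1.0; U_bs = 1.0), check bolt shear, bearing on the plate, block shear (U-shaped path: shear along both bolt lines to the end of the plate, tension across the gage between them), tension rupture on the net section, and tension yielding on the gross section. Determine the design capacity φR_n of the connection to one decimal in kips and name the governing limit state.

56.1 kips (block shear governs)

Bolt shear: A_b = π(0.75)²/4 = 0.44179 in². φR_n = 0.75 × 54 × 0.44179 × 4 × 1 = 71.6 kips.
Bearing (0.25 in plate, F_u = 70 ksi): end bolts L_c = 1.5 − 0.8125/2 = 1.09375, R_n = min(1.2×1.09375×0.25×70, 2.4×0.75×0.25×70) = 22.969 kips/bolt; interior L_c = 2.125 − 0.8125 = 1.3125, R_n = 27.563 kips/bolt. φR_n = 0.75 × (2×22.969 + 2×27.563) = 75.8 kips.
Block shear: shear path 2×[1.5+1×2.125] = 2×3.625 in, A_gv = 1.8125, A_nv = 2×(3.625 − 1.5×0.875)×0.25 = 1.1563 in²; tension across gage: (2.375 − 1×0.875)×0.25 = 0.375 in². R_n = min(0.6×70×1.1563, 0.6×50×1.8125) + 1.0×70×0.375 = min(48.565, 54.375) + 26.25 = 74.815 kips. φR_n = 0.75 × 74.815 = 56.1 kips.
Tension rupture (net): A_n = (8.0625 − 2×0.875)×0.25 = 1.5781 in² (U = 1.0, A_e = A_n). φR_n = 0.75 × 70 × 1.5781 = 82.9 kips.
Tension yield (gross): A_g = 8.0625×0.25 = 2.0156 in². φR_n = 0.90 × 50 × 2.0156 = 90.7 kips.
Governing: min(71.6, 75.8, 56.1, 82.9, 90.7) = 56.1 kips → block shear.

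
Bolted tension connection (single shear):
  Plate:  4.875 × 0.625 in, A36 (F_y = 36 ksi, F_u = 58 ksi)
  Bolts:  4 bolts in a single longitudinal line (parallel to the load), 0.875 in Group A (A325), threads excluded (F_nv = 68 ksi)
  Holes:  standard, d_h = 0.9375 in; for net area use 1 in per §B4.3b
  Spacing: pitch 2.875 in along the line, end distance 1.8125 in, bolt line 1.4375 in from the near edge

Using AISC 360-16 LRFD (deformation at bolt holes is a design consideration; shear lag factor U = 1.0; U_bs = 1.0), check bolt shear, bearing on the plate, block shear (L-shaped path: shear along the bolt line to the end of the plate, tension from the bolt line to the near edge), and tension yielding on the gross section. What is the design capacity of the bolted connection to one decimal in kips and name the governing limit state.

98.7 kips (gross-section yield governs)

Bolt shear: A_b = π(0.875)²/4 = 0.60132 in². φR_n = 0.75 × 68 × 0.60132 × 4 × 1 = 122.7 kips.
Bearing (0.625 in plate, F_u = 58 ksi): end bolts L_c = 1.8125 − 0.9375/2 = 1.34375, R_n = min(1.2×1.34375×0.625×58, 2.4×0.875×0.625×58) = 58.453 kips/bolt; interior L_c = 2.875 − 0.9375 = 1.9375, R_n = 76.125 kips/bolt. φR_n = 0.75 × (1×58.453 + 3×76.125) = 215.1 kips.
Block shear: shear path 1×[1.8125+3×2.875] = 1×10.4375 in, A_gv = 6.5234, A_nv = 1×(10.4375 − 3.5×1)×0.625 = 4.3359 in²; tension to near edge: (1.4375 − 0.5×1)×0.625 = 0.58594 in². R_n = min(0.6×58×4.3359, 0.6×36×6.5234) + 1.0×58×0.58594 = min(150.89, 140.91) + 33.985 = 174.9 kips. φR_n = 0.75 × 174.9 = 131.2 kips.
Tension yield (gross): A_g = 4.875×0.625 = 3.0469 in². φR_n = 0.90 × 36 × 3.0469 = 98.7 kips.
Governing: min(122.7, 215.1, 131.2, 98.7) = 98.7 kips → gross-section yield.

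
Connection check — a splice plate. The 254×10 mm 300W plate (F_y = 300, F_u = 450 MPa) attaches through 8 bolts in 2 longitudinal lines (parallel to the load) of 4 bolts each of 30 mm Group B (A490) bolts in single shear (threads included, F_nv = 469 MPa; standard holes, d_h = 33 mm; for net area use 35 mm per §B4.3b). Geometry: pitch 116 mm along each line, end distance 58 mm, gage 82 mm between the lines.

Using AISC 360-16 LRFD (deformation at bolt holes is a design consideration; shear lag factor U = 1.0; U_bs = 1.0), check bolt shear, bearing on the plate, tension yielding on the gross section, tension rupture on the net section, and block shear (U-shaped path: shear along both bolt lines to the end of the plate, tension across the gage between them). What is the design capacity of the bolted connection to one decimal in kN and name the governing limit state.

Bolt shear: A_b = π(30)²/4 = 706.86 mm². φR_n = 0.75 × 469 × 706.86 × 8 × 1 = 1989.1 kN.
Bearing (10 mm plate, F_u = 450 MPa): end bolts L_c = 58 − 33/2 = 41.5, R_n = min(1.2×41.5×10×450, 2.4×30×10×450) = 224.1 kN/bolt; interior L_c = 116 − 33 = 83, R_n = 324 kN/bolt. φR_n = 0.75 × (2×224.1 + 6×324) = 1794.2 kN.
Tension yield (gross): A_g = 254×10 = 2540 mm². φR_n = 0.90 × 300 × 2540 = 685.8 kN.
Tension rupture (net): A_n = (254 − 2×35)×10 = 1840 mm² (U = 1.0, A_e = A_n). φR_n = 0.75 × 450 × 1840 = 621.0 kN.
Block shear: shear path 2×[58+3×116] = 2×406 mm, A_gv = 8120, A_nv = 2×(406 − 3.5×35)×10 = 5670 mm²; tension across gage: (82 − 1×35)×10 = 470 mm². R_n = min(0.6×450×5670, 0.6×300×8120) + 1.0×450×470 = min(1530.9, 1461.6) + 211.5 = 1673.1 kN. φR_n = 0.75 × 1673.1 = 1254.8 kN.
Governing: min(1989.1, 1794.2, 685.8, 621.0, 1254.8) = 621.0 kN → net-section rupture.

621.0 kN (net-section rupture governs)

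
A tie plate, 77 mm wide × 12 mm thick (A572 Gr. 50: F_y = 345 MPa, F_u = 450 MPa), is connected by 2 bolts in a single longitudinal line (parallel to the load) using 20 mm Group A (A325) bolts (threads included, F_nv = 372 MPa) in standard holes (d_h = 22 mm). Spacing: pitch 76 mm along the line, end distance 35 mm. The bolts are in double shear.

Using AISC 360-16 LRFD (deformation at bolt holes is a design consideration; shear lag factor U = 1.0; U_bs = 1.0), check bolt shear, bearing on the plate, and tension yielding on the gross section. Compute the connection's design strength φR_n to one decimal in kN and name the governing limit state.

Bolt shear: A_b = π(20)²/4 = 314.16 mm². φR_n = 0.75 × 372 × 314.16 × 2 × 2 = 350.6 kN.
Bearing (12 mm plate, F_u = 450 MPa): end bolts L_c = 35 − 22/2 = 24, R_n = min(1.2×24×12×450, 2.4×20×12×450) = 155.52 kN/bolt; interior L_c = 76 − 22 = 54, R_n = 259.2 kN/bolt. φR_n = 0.75 × (1×155.52 + 1×259.2) = 311.0 kN.
Tension yield (gross): A_g = 77×12 = 924 mm². φR_n = 0.90 × 345 × 924 = 286.9 kN.
Governing: min(350.6, 311.0, 286.9) = 286.9 kN → gross-section yield.

286.9 kN (gross-section yield governs)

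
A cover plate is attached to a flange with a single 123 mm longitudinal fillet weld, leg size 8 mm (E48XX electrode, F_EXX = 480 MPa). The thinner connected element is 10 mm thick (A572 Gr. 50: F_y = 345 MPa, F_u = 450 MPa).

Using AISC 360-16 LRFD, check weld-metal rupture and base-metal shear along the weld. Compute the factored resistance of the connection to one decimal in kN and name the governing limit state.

150.3 kN (weld metal governs)

Weld metal: throat = 0.707×8 = 5.656 mm, L = 123 mm. φR_n = 0.75 × 0.6 × 480 × 5.656 × 123 = 150.3 kN.
Base metal shear (10 mm plate): yield φR_n = 1.0×0.6×345×10×123 = 254.6 kN; rupture φR_n = 0.75×0.6×450×10×123 = 249.1 kN; take 249.1 kN (rupture).
Governing: min(150.3, 249.1) = 150.3 kN → weld metal.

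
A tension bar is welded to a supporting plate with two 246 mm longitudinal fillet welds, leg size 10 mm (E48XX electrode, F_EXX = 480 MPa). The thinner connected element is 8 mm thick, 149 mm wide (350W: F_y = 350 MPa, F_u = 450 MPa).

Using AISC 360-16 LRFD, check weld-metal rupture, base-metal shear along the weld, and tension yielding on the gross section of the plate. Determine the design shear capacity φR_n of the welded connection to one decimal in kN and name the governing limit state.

375.5 kN (gross-section yield governs)

Weld metal: throat = 0.707×10 = 7.07 mm, L = 2×246 = 492 mm. φR_n = 0.75 × 0.6 × 480 × 7.07 × 492 = 751.3 kN.
Base metal shear (8 mm plate): yield φR_n = 1.0×0.6×350×8×492 = 826.6 kN; rupture φR_n = 0.75×0.6×450×8×492 = 797.0 kN; take 797.0 kN (rupture).
Tension yield (gross): A_g = 149×8 = 1192 mm². φR_n = 0.90 × 350 × 1192 = 375.5 kN.
Governing: min(751.3, 797.0, 375.5) = 375.5 kN → gross-section yield.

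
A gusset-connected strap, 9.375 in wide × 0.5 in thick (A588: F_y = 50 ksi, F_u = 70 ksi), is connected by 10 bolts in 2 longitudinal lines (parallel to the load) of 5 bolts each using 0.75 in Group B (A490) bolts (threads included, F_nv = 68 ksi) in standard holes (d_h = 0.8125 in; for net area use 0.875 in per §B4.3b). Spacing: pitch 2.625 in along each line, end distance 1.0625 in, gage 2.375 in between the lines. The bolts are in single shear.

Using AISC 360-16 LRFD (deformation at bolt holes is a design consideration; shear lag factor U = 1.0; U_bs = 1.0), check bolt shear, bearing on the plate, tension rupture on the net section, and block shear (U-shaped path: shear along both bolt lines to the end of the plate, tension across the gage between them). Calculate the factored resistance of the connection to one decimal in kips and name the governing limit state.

200.2 kips (net-section rupture governs)

Bolt shear: A_b = π(0.75)²/4 = 0.44179 in². φR_n = 0.75 × 68 × 0.44179 × 10 × 1 = 225.3 kips.
Bearing (0.5 in plate, F_u = 70 ksi): end bolts L_c = 1.0625 − 0.8125/2 = 0.65625, R_n = min(1.2×0.65625×0.5×70, 2.4×0.75×0.5×70) = 27.563 kips/bolt; interior L_c = 2.625 − 0.8125 = 1.8125, R_n = 63 kips/bolt. φR_n = 0.75 × (2×27.563 + 8×63) = 419.3 kips.
Tension rupture (net): A_n = (9.375 − 2×0.875)×0.5 = 3.8125 in² (U = 1.0, A_e = A_n). φR_n = 0.75 × 70 × 3.8125 = 200.2 kips.
Block shear: shear path 2×[1.0625+4×2.625] = 2×11.5625 in, A_gv = 11.563, A_nv = 2×(11.5625 − 4.5×0.875)×0.5 = 7.625 in²; tension across gage: (2.375 − 1×0.875)×0.5 = 0.75 in². R_n = min(0.6×70×7.625, 0.6×50×11.563) + 1.0×70×0.75 = min(320.25, 346.89) + 52.5 = 372.75 kips. φR_n = 0.75 × 372.75 = 279.6 kips.
Governing: min(225.3, 419.3, 200.2, 279.6) = 200.2 kips → net-section rupture.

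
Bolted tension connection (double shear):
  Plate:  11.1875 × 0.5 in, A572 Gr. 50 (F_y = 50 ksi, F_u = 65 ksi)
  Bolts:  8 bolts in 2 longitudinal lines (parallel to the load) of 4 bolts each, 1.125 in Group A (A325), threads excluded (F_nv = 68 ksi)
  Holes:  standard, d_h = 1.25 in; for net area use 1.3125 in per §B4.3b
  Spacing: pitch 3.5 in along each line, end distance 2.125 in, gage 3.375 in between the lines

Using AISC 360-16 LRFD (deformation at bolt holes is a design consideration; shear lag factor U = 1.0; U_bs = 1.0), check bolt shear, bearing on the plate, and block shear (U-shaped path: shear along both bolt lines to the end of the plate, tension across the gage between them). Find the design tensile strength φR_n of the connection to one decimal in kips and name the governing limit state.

285.2 kips (block shear governs)

Bolt shear: A_b = π(1.125)²/4 = 0.99402 in². φR_n = 0.75 × 68 × 0.99402 × 8 × 2 = 811.1 kips.
Bearing (0.5 in plate, F_u = 65 ksi): end bolts L_c = 2.125 − 1.25/2 = 1.5, R_n = min(1.2×1.5×0.5×65, 2.4×1.125×0.5×65) = 58.5 kips/bolt; interior L_c = 3.5 − 1.25 = 2.25, R_n = 87.75 kips/bolt. φR_n = 0.75 × (2×58.5 + 6×87.75) = 482.6 kips.
Block shear: shear path 2×[2.125+3×3.5] = 2×12.625 in, A_gv = 12.625, A_nv = 2×(12.625 − 3.5×1.3125)×0.5 = 8.0313 in²; tension across gage: (3.375 − 1×1.3125)×0.5 = 1.0313 in². R_n = min(0.6×65×8.0313, 0.6×50×12.625) + 1.0×65×1.0313 = min(313.22, 378.75) + 67.035 = 380.26 kips. φR_n = 0.75 × 380.26 = 285.2 kips.
Governing: min(811.1, 482.6, 285.2) = 285.2 kips → block shear.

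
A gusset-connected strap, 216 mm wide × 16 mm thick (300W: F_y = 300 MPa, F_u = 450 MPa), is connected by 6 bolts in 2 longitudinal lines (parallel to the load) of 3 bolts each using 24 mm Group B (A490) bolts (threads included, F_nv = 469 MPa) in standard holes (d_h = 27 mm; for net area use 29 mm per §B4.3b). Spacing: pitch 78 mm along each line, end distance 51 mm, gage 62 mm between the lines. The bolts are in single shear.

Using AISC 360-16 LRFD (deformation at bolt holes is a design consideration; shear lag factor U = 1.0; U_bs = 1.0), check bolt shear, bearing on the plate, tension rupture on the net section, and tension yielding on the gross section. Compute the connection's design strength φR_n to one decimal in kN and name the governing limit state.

Bolt shear: A_b = π(24)²/4 = 452.39 mm². φR_n = 0.75 × 469 × 452.39 × 6 × 1 = 954.8 kN.
Bearing (16 mm plate, F_u = 450 MPa): end bolts L_c = 51 − 27/2 = 37.5, R_n = min(1.2×37.5×16×450, 2.4×24×16×450) = 324 kN/bolt; interior L_c = 78 − 27 = 51, R_n = 414.72 kN/bolt. φR_n = 0.75 × (2×324 + 4×414.72) = 1730.2 kN.
Tension rupture (net): A_n = (216 − 2×29)×16 = 2528 mm² (U = 1.0, A_e = A_n). φR_n = 0.75 × 450 × 2528 = 853.2 kN.
Tension yield (gross): A_g = 216×16 = 3456 mm². φR_n = 0.90 × 300 × 3456 = 933.1 kN.
Governing: min(954.8, 1730.2, 853.2, 933.1) = 853.2 kN → net-section rupture.

853.2 kN (net-section rupture governs)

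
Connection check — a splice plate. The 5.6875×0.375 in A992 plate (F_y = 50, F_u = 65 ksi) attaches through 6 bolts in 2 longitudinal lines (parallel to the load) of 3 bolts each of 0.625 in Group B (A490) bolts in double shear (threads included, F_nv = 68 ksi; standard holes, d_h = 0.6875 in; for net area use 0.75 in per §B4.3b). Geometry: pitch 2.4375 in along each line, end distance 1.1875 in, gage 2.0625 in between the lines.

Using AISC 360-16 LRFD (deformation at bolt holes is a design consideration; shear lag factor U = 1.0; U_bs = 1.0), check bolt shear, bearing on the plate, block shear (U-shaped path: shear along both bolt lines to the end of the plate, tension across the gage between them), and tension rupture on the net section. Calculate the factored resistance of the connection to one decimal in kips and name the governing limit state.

76.6 kips (net-section rupture governs)

Bolt shear: A_b = π(0.625)²/4 = 0.3068 in². φR_n = 0.75 × 68 × 0.3068 × 6 × 2 = 187.8 kips.
Bearing (0.375 in plate, F_u = 65 ksi): end bolts L_c = 1.1875 − 0.6875/2 = 0.84375, R_n = min(1.2×0.84375×0.375×65, 2.4×0.625×0.375×65) = 24.68 kips/bolt; interior L_c = 2.4375 − 0.6875 = 1.75, R_n = 36.563 kips/bolt. φR_n = 0.75 × (2×24.68 + 4×36.563) = 146.7 kips.
Block shear: shear path 2×[1.1875+2×2.4375] = 2×6.0625 in, A_gv = 4.5469, A_nv = 2×(6.0625 − 2.5×0.75)×0.375 = 3.1406 in²; tension across gage: (2.0625 − 1×0.75)×0.375 = 0.49219 in². R_n = min(0.6×65×3.1406, 0.6×50×4.5469) + 1.0×65×0.49219 = min(122.48, 136.41) + 31.992 = 154.47 kips. φR_n = 0.75 × 154.47 = 115.9 kips.
Tension rupture (net): A_n = (5.6875 − 2×0.75)×0.375 = 1.5703 in² (U = 1.0, A_e = A_n). φR_n = 0.75 × 65 × 1.5703 = 76.6 kips.
Governing: min(187.8, 146.7, 115.9, 76.6) = 76.6 kips → net-section rupture.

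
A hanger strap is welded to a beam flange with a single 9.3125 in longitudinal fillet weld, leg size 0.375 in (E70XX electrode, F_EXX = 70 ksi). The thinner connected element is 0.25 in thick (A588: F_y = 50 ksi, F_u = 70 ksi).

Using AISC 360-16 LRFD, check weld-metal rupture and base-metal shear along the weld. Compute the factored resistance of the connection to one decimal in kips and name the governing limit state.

69.8 kips (base-metal shear governs)

Weld metal: throat = 0.707×0.375 = 0.26513 in, L = 9.3125 in. φR_n = 0.75 × 0.6 × 70 × 0.26513 × 9.3125 = 77.8 kips.
Base metal shear (0.25 in plate): yield φR_n = 1.0×0.6×50×0.25×9.3125 = 69.8 kips; rupture φR_n = 0.75×0.6×70×0.25×9.3125 = 73.3 kips; take 69.8 kips (yield).
Governing: min(77.8, 69.8) = 69.8 kips → base-metal shear.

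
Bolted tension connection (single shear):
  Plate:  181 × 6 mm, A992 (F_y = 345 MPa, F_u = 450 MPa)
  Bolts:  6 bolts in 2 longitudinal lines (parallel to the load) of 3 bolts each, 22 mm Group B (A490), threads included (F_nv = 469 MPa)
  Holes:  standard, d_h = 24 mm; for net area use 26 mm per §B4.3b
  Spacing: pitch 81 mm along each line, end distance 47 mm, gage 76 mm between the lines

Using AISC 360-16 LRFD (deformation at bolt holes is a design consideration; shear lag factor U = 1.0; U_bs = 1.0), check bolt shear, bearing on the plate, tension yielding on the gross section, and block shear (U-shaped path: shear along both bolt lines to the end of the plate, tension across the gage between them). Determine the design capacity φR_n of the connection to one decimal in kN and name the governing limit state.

337.2 kN (gross-section yield governs)

Bolt shear: A_b = π(22)²/4 = 380.13 mm². φR_n = 0.75 × 469 × 380.13 × 6 × 1 = 802.3 kN.
Bearing (6 mm plate, F_u = 450 MPa): end bolts L_c = 47 − 24/2 = 35, R_n = min(1.2×35×6×450, 2.4×22×6×450) = 113.4 kN/bolt; interior L_c = 81 − 24 = 57, R_n = 142.56 kN/bolt. φR_n = 0.75 × (2×113.4 + 4×142.56) = 597.8 kN.
Tension yield (gross): A_g = 181×6 = 1086 mm². φR_n = 0.90 × 345 × 1086 = 337.2 kN.
Block shear: shear path 2×[47+2×81] = 2×209 mm, A_gv = 2508, A_nv = 2×(209 − 2.5×26)×6 = 1728 mm²; tension across gage: (76 − 1×26)×6 = 300 mm². R_n = min(0.6×450×1728, 0.6×345×2508) + 1.0×450×300 = min(466.56, 519.16) + 135 = 601.56 kN. φR_n = 0.75 × 601.56 = 451.2 kN.
Governing: min(802.3, 597.8, 337.2, 451.2) = 337.2 kN → gross-section yield.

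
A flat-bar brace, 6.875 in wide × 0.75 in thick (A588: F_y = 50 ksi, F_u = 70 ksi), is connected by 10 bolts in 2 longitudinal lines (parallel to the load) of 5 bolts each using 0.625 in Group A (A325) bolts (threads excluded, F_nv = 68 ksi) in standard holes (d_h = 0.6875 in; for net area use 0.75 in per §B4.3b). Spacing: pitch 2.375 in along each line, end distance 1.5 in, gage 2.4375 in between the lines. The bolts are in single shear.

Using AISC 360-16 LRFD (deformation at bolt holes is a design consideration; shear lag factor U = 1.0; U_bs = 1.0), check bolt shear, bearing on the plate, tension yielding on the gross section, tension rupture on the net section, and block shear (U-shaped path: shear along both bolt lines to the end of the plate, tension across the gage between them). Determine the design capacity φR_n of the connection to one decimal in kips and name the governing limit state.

156.5 kips (bolt shear governs)

Bolt shear: A_b = π(0.625)²/4 = 0.3068 in². φR_n = 0.75 × 68 × 0.3068 × 10 × 1 = 156.5 kips.
Bearing (0.75 in plate, F_u = 70 ksi): end bolts L_c = 1.5 − 0.6875/2 = 1.15625, R_n = min(1.2×1.15625×0.75×70, 2.4×0.625×0.75×70) = 72.844 kips/bolt; interior L_c = 2.375 − 0.6875 = 1.6875, R_n = 78.75 kips/bolt. φR_n = 0.75 × (2×72.844 + 8×78.75) = 581.8 kips.
Tension yield (gross): A_g = 6.875×0.75 = 5.1563 in². φR_n = 0.90 × 50 × 5.1563 = 232.0 kips.
Tension rupture (net): A_n = (6.875 − 2×0.75)×0.75 = 4.0313 in² (U = 1.0, A_e = A_n). φR_n = 0.75 × 70 × 4.0313 = 211.6 kips.
Block shear: shear path 2×[1.5+4×2.375] = 2×11 in, A_gv = 16.5, A_nv = 2×(11 − 4.5×0.75)×0.75 = 11.438 in²; tension across gage: (2.4375 − 1×0.75)×0.75 = 1.2656 in². R_n = min(0.6×70×11.438, 0.6×50×16.5) + 1.0×70×1.2656 = min(480.4, 495) + 88.592 = 568.99 kips. φR_n = 0.75 × 568.99 = 426.7 kips.
Governing: min(156.5, 581.8, 232.0, 211.6, 426.7) = 156.5 kips → bolt shear.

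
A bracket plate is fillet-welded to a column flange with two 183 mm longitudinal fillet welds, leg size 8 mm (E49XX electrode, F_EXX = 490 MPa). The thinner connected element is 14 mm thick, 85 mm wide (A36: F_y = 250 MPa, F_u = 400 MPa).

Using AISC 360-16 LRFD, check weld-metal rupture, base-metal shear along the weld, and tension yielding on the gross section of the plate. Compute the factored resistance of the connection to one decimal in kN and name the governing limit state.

267.8 kN (gross-section yield governs)

Weld metal: throat = 0.707×8 = 5.656 mm, L = 2×183 = 366 mm. φR_n = 0.75 × 0.6 × 490 × 5.656 × 366 = 456.5 kN.
Base metal shear (14 mm plate): yield φR_n = 1.0×0.6×250×14×366 = 768.6 kN; rupture φR_n = 0.75×0.6×400×14×366 = 922.3 kN; take 768.6 kN (yield).
Tension yield (gross): A_g = 85×14 = 1190 mm². φR_n = 0.90 × 250 × 1190 = 267.8 kN.
Governing: min(456.5, 768.6, 267.8) = 267.8 kN → gross-section yield.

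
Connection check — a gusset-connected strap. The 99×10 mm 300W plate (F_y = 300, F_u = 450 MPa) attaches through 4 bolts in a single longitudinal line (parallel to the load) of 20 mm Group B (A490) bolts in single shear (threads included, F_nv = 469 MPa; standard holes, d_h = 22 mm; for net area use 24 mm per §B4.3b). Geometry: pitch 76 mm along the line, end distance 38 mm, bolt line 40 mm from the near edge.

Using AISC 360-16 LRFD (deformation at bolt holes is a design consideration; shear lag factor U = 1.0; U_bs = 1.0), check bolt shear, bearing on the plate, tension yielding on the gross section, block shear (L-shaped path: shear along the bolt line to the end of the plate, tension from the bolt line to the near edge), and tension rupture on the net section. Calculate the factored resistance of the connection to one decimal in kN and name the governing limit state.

Bolt shear: A_b = π(20)²/4 = 314.16 mm². φR_n = 0.75 × 469 × 314.16 × 4 × 1 = 442.0 kN.
Bearing (10 mm plate, F_u = 450 MPa): end bolts L_c = 38 − 22/2 = 27, R_n = min(1.2×27×10×450, 2.4×20×10×450) = 145.8 kN/bolt; interior L_c = 76 − 22 = 54, R_n = 216 kN/bolt. φR_n = 0.75 × (1×145.8 + 3×216) = 595.4 kN.
Tension yield (gross): A_g = 99×10 = 990 mm². φR_n = 0.90 × 300 × 990 = 267.3 kN.
Block shear: shear path 1×[38+3×76] = 1×266 mm, A_gv = 2660, A_nv = 1×(266 − 3.5×24)×10 = 1820 mm²; tension to near edge: (40 − 0.5×24)×10 = 280 mm². R_n = min(0.6×450×1820, 0.6×300×2660) + 1.0×450×280 = min(491.4, 478.8) + 126 = 604.8 kN. φR_n = 0.75 × 604.8 = 453.6 kN.
Tension rupture (net): A_n = (99 − 1×24)×10 = 750 mm² (U = 1.0, A_e = A_n). φR_n = 0.75 × 450 × 750 = 253.1 kN.
Governing: min(442.0, 595.4, 267.3, 453.6, 253.1) = 253.1 kN → net-section rupture.

253.1 kN (net-section rupture governs)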